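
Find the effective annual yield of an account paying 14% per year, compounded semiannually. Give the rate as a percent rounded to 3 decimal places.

14.490%

EAR = (1 + 14%/2)^2 − 1 = (1 + 0.07)^2 − 1.
(1 + 0.07)^2 ≈ 1.1449, so EAR ≈ 14.49000%.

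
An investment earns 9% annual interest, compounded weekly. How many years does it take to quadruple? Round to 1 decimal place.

(1 + 0.00173077)^(52t) = 4.
52t = ln 4 / ln(1 + 0.00173077) ≈ 1.3863/0.00172927 ≈ 801.6630.
t ≈ 15.4166.

15.4 years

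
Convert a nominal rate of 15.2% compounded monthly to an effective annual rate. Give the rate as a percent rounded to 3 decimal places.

EAR = (1 + 15.2%/12)^12 − 1 = (1 + 0.0126667)^12 − 1.
(1 + 0.0126667)^12 ≈ 1.163049, so EAR ≈ 16.30494%.

16.305%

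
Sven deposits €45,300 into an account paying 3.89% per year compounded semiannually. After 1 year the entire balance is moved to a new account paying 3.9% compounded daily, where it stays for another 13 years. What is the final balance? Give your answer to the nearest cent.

€78,163.79

Phase 1: 45,300·(1 + 0.01945)^2 ≈ 47,079.3071.
Phase 2: 47,079.3071·(1 + 0.039/365)^4745 ≈ 78,163.7887.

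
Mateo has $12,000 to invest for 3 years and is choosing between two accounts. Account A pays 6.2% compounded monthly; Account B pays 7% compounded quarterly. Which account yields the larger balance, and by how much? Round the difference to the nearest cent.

Account A growth factor: (1 + 0.062/12)^36 ≈ 1.2038456592; balance ≈ 14,446.1479.
Account B growth factor: (1 + 0.0175)^12 ≈ 1.2314393149; balance ≈ 14,777.2718.
Account B is larger by 331.1239.

Account B, by $331.12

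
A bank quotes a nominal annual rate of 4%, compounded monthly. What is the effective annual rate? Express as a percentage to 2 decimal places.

One year is 12 periods at 0.00333333 each: (1 + 0.00333333)^12 ≈ 1.040742.
EAR = 1.040742 − 1 ≈ 4.07415%.

4.07%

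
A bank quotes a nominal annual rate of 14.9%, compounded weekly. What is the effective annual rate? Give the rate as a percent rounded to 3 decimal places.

16.043%

EAR = (1 + 14.9%/52)^52 − 1 = (1 + 0.00286538)^52 − 1.
(1 + 0.00286538)^52 ≈ 1.160426, so EAR ≈ 16.04257%.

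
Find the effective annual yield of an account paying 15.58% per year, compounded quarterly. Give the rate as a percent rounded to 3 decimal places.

16.514%

One year is 4 periods at 0.03895 each: (1 + 0.03895)^4 ≈ 1.165141.
EAR = 1.165141 − 1 ≈ 16.51413%.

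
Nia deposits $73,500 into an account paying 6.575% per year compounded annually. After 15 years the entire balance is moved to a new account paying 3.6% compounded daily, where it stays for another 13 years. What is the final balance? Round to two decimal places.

$305,040.32

Phase 1: 73,500·(1 + 0.06575)^15 ≈ 191,036.9866.
Phase 2: 191,036.9866·(1 + 0.036/365)^4745 ≈ 305,040.3242.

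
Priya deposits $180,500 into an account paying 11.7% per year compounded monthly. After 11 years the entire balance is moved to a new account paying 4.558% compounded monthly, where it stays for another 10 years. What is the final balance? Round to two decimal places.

After 11 years at 11.7%: 180,500 × 3.599397106076 ≈ 649,691.1776.
Then 10 years at 4.558%: 649,691.1776 × 1.576073371073 ≈ 1,023,960.9645.

$1,023,960.96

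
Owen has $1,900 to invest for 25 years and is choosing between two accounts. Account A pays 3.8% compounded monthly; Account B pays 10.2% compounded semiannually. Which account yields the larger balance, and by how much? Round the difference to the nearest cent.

A: (1 + 0.038/12)^300 ≈ 2.581831424, so 1,900 × 2.581831424 ≈ 4,905.4797.
B: (1 + 0.051)^50 ≈ 12.026404346, so 1,900 × 12.026404346 ≈ 22,850.1683.
Difference ≈ 17,944.6886 in favor of B.

Account B, by $17,944.69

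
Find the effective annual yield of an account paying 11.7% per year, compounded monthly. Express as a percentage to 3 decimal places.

EAR = (1 + 11.7%/12)^12 − 1 = (1 + 0.00975)^12 − 1.
(1 + 0.00975)^12 ≈ 1.123483, so EAR ≈ 12.34826%.

12.348%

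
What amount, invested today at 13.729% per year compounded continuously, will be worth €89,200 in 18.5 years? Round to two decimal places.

€7,035.83

P = A·e^(−rt) = 89,200·e^(−2.539865).
e^(−2.539865) ≈ 0.078877047473, so P ≈ 7,035.8326.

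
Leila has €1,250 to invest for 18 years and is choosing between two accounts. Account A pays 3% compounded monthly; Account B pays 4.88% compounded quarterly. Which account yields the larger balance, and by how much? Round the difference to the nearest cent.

Account A growth factor: (1 + 0.0025)^216 ≈ 1.714850874; balance ≈ 2,143.5636.
Account B growth factor: (1 + 0.0122)^72 ≈ 2.394285713; balance ≈ 2,992.8571.
Account B is larger by 849.2935.

Account B, by €849.29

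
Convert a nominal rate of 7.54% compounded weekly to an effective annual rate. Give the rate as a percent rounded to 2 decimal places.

EAR = (1 + 7.54%/52)^52 − 1 = (1 + 0.00145)^52 − 1.
(1 + 0.00145)^52 ≈ 1.078257, so EAR ≈ 7.82565%.

7.83%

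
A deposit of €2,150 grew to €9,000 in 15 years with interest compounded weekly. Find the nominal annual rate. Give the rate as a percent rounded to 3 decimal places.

9.554%

(1 + r/52)^780 = 9,000/2,150 = 4.18605.
1 + r/52 = 4.18605^(1/780) ≈ 1.001837, so r/52 ≈ 0.00183727.
r ≈ 52·0.00183727 = 9.55381%.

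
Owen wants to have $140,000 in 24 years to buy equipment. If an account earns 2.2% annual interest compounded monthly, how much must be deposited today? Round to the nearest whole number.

Periodic rate = 2.2%/12 = 0.00183333; 288 periods.
P = 140,000/(1 + 0.022/12)^288 ≈ 140,000/1.69471839899 ≈ 82,609.5947.

$82,610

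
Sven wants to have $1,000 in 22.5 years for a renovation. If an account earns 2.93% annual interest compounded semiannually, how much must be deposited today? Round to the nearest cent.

Growth factor = (1 + 0.01465)^45 ≈ 1.92411793.
P = 1,000/1.92411793 ≈ 519.7187.

$519.72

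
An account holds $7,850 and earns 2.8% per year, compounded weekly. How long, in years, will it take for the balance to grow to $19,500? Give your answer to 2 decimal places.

(1 + 0.000538462)^(52t) = 19,500/7,850 = 2.4841.
52t·ln(1 + 0.000538462) = ln(2.4841); 52t = 0.9099/0.000538317 ≈ 1690.2709.
t ≈ 32.5052 years.

32.51 years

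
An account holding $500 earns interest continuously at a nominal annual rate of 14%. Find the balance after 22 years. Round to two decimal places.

$10,879.20

A = P·e^(rt) = 500·e^(0.14·22) = 500·e^3.08.
e^3.08 ≈ 21.758402396, so A ≈ 10,879.2012.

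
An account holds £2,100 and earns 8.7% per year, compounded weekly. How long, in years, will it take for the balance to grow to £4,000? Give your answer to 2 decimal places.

We need (1 + 0.00167308)^(52t) = 1.9048, so 52t = ln 1.9048 / ln 1.001673 ≈ 385.4550.
t ≈ 385.4550/52 = 7.4126 years.

7.41 years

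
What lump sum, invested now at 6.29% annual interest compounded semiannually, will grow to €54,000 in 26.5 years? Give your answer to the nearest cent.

Periodic rate = 6.29%/2 = 0.03145; 53 periods.
P = 54,000/(1 + 0.03145)^53 ≈ 54,000/5.1612340125 ≈ 10,462.6141.

€10,462.61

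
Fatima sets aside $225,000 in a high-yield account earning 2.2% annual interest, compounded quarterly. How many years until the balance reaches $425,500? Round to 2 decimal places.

29.04 years

(1 + 0.0055)^(4t) = 425,500/225,000 = 1.8911.
4t·ln(1 + 0.0055) = ln(1.8911); 4t = 0.63716/0.00548493 ≈ 116.1664.
t ≈ 29.0416 years.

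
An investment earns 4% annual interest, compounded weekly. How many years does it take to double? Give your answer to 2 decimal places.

(1 + 0.000769231)^(52t) = 2.
52t = ln 2 / ln(1 + 0.000769231) ≈ 0.69315/0.000768935 ≈ 901.4379.
t ≈ 17.3353.

17.34 years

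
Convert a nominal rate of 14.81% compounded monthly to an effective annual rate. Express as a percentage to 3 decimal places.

15.858%

One year is 12 periods at 0.0123417 each: (1 + 0.0123417)^12 ≈ 1.158578.
EAR = 1.158578 − 1 ≈ 15.85782%.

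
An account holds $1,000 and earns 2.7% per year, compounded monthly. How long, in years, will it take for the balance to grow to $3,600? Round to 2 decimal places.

47.50 years

(1 + 0.00225)^(12t) = 3,600/1,000 = 3.6.
12t·ln(1 + 0.00225) = ln(3.6); 12t = 1.2809/0.00224747 ≈ 569.9442.
t ≈ 47.4953 years.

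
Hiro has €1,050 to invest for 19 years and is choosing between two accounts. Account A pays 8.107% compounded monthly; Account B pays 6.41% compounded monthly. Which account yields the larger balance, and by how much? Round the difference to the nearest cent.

Account A growth factor: (1 + 0.08107/12)^228 ≈ 4.642022755; balance ≈ 4,874.1239.
Account B growth factor: (1 + 0.0641/12)^228 ≈ 3.369144079; balance ≈ 3,537.6013.
Account A is larger by 1,336.5226.

Account A, by €1,336.52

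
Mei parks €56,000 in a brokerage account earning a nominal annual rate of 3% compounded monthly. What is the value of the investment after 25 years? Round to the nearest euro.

€118,441

Growth factor = (1 + 0.0025)^300 ≈ 2.11501955766.
A ≈ 56,000 × 2.11501955766 ≈ 118,441.0952.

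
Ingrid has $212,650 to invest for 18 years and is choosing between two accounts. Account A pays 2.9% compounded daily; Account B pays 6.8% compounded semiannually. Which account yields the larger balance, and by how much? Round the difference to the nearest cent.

Account B, by $350,214.10

Account A growth factor: (1 + 0.029/365)^6570 ≈ 1.6853601235; balance ≈ 358,391.8303.
Account B growth factor: (1 + 0.034)^36 ≈ 3.33226395417; balance ≈ 708,605.9299.
Account B is larger by 350,214.0996.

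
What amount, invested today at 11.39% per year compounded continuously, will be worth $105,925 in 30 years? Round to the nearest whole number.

$3,475

P = A·e^(−rt) = 105,925·e^(−3.417).
e^(−3.417) ≈ 0.0328107195971, so P ≈ 3,475.4755.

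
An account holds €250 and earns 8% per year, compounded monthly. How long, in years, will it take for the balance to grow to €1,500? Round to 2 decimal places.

22.47 years

We need (1 + 0.00666667)^(12t) = 6, so 12t = ln 6 / ln 1.006667 ≈ 269.6588.
t ≈ 269.6588/12 = 22.4716 years.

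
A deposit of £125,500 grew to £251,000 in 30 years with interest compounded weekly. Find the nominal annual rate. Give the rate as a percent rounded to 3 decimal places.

The 1560-period growth factor is 251,000/125,500 = 2.
r/52 = 2^(1/1560) − 1 ≈ 0.000444424, so r ≈ 52·0.000444424 = 2.31100%.

2.311%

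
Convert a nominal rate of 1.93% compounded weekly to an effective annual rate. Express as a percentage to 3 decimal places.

One year is 52 periods at 0.000371154 each: (1 + 0.000371154)^52 ≈ 1.019484.
EAR = 1.019484 − 1 ≈ 1.94838%.

1.948%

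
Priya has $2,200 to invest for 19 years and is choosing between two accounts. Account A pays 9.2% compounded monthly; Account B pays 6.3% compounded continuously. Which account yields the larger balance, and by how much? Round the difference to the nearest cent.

Account A, by $5,268.50

Account A growth factor: (1 + 0.092/12)^228 ≈ 5.7049452445; balance ≈ 12,550.8795.
Account B growth factor: e^(0.063·19) = e^1.197 ≈ 3.310171498; balance ≈ 7,282.3773.
Account A is larger by 5,268.5022.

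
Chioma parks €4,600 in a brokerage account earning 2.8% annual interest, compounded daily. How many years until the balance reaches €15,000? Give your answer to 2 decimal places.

(1 + 0.0000767123)^(365t) = 15,000/4,600 = 3.2609.
365t·ln(1 + 0.0000767123) = ln(3.2609); 365t = 1.182/7.67094e-05 ≈ 15408.7257.
t ≈ 42.2157 years.

42.22 years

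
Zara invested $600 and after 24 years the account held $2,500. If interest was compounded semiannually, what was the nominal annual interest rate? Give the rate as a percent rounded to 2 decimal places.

6.04%

(1 + r/2)^48 = 2,500/600 = 4.16667.
1 + r/2 = 4.16667^(1/48) ≈ 1.030178, so r/2 ≈ 0.030178.
r ≈ 2·0.030178 = 6.03560%.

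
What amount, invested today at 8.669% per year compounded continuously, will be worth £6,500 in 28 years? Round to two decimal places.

P = A·e^(−rt) = 6,500·e^(−2.42732).
e^(−2.42732) ≈ 0.08827308773, so P ≈ 573.7751.

£573.78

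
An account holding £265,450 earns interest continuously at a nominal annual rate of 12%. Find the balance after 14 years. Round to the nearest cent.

£1,424,286.83

A = P·e^(rt) = 265,450·e^(0.12·14) = 265,450·e^1.68.
e^1.68 ≈ 5.365555971122, so A ≈ 1,424,286.8325.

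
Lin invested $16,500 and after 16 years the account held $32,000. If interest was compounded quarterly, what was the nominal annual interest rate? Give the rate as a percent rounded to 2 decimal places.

4.16%

The 64-period growth factor is 32,000/16,500 = 1.93939.
r/4 = 1.93939^(1/64) − 1 ≈ 0.0104034, so r ≈ 4·0.0104034 = 4.16134%.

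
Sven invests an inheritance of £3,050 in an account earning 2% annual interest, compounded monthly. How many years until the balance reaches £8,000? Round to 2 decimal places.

48.26 years

(1 + 0.00166667)^(12t) = 8,000/3,050 = 2.623.
12t·ln(1 + 0.00166667) = ln(2.623); 12t = 0.9643/0.00166528 ≈ 579.0620.
t ≈ 48.2552 years.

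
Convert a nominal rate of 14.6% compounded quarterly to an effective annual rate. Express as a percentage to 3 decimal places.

One year is 4 periods at 0.0365 each: (1 + 0.0365)^4 ≈ 1.15419.
EAR = 1.15419 − 1 ≈ 15.41898%.

15.419%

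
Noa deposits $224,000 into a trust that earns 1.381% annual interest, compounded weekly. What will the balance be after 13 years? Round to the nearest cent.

Growth factor = (1 + 0.01381/52)^676 ≈ 1.1966262809.
A ≈ 224,000 × 1.1966262809 ≈ 268,044.2869.

$268,044.29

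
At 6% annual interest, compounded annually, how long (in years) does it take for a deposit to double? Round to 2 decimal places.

11.90 years

(1 + 0.06)^t = 2.
t = ln 2 / ln(1 + 0.06) ≈ 0.69315/0.0582689 ≈ 11.8957.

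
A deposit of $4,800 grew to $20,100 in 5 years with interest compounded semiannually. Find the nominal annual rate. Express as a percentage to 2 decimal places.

30.79%

(1 + r/2)^10 = 20,100/4,800 = 4.1875.
1 + r/2 = 4.1875^(1/10) ≈ 1.153973, so r/2 ≈ 0.153973.
r ≈ 2·0.153973 = 30.79451%.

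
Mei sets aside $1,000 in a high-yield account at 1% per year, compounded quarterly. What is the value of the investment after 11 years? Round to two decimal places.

Growth factor = (1 + 0.0025)^44 ≈ 1.116124848.
A ≈ 1,000 × 1.116124848 ≈ 1,116.1248.

$1,116.12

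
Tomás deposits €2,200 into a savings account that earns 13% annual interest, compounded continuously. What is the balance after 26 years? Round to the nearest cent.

€64,615.70

A = P·e^(rt) = 2,200·e^(0.13·26) = 2,200·e^3.38.
e^3.38 ≈ 29.370771113, so A ≈ 64,615.6964.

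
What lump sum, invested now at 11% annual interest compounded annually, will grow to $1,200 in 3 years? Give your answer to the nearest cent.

$877.43

Annual rate = 11% = 0.11; 3 periods.
P = 1,200/(1 + 0.11)^3 ≈ 1,200/1.367631 ≈ 877.4297.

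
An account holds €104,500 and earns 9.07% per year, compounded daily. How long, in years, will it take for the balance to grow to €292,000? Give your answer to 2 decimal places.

We need (1 + 0.000248493)^(365t) = 2.7943, so 365t = ln 2.7943 / ln 1.000248 ≈ 4135.7051.
t ≈ 4135.7051/365 = 11.3307 years.

11.33 years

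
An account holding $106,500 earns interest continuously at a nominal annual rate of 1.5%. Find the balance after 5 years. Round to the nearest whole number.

A = P·e^(rt) = 106,500·e^(0.015·5) = 106,500·e^0.075.
e^0.075 ≈ 1.07788415088, so A ≈ 114,794.6621.

$114,795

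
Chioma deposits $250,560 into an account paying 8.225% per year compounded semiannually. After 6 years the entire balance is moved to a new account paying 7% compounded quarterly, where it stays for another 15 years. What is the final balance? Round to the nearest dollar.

After 6 years at 8.225%: 250,560 × 1.621938941912 ≈ 406,393.0213.
Then 15 years at 7%: 406,393.0213 × 2.831816277822 ≈ 1,150,830.3729.

$1,150,830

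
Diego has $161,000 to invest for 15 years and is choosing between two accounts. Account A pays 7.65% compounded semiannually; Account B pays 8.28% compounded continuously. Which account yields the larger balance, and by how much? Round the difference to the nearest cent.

A: (1 + 0.03825)^30 ≈ 3.08360111089, so 161,000 × 3.08360111089 ≈ 496,459.7789.
B: e^(0.0828·15) = e^1.242 ≈ 3.46253160753, so 161,000 × 3.46253160753 ≈ 557,467.5888.
Difference ≈ 61,007.8100 in favor of B.

Account B, by $61,007.81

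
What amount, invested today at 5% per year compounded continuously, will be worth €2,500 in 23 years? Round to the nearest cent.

P = A·e^(−rt) = 2,500·e^(−1.15).
e^(−1.15) ≈ 0.3166367694, so P ≈ 791.5919.

€791.59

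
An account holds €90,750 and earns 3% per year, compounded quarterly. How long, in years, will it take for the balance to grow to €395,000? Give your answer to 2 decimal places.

We need (1 + 0.0075)^(4t) = 4.3526, so 4t = ln 4.3526 / ln 1.0075 ≈ 196.8381.
t ≈ 196.8381/4 = 49.2095 years.

49.21 years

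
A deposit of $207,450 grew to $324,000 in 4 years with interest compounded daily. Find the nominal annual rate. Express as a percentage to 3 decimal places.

11.148%

The 1460-period growth factor is 324,000/207,450 = 1.56182.
r/365 = 1.56182^(1/1460) − 1 ≈ 0.000305426, so r ≈ 365·0.000305426 = 11.14803%.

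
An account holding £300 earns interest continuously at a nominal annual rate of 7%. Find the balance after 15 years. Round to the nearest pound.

£857

A = P·e^(rt) = 300·e^(0.07·15) = 300·e^1.05.
e^1.05 ≈ 2.85765112, so A ≈ 857.2953.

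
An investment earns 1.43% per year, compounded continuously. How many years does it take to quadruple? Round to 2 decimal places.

96.94 years

e^(0.0143t) = 4, so 0.0143t = ln 4 ≈ 1.3863.
t ≈ 1.3863/0.0143 ≈ 96.9437.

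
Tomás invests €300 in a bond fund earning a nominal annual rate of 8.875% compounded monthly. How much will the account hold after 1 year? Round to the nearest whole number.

Periodic rate = 8.875%/12 = 0.00739583; periods = 12·1 = 12.
A = 300·(1 + 0.08875/12)^12 ≈ 300·1.09245059 ≈ 327.7352.

€328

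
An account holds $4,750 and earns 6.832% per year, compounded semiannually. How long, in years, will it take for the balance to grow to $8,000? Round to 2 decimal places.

7.76 years

We need (1 + 0.03416)^(2t) = 1.6842, so 2t = ln 1.6842 / ln 1.03416 ≈ 15.5196.
t ≈ 15.5196/2 = 7.7598 years.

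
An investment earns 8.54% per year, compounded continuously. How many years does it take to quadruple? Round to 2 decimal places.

e^(0.0854t) = 4, so 0.0854t = ln 4 ≈ 1.3863.
t ≈ 1.3863/0.0854 ≈ 16.2330.

16.23 years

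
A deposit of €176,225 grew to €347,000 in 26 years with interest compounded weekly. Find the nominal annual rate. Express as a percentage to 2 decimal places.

2.61%

(1 + r/52)^1352 = 347,000/176,225 = 1.96907.
1 + r/52 = 1.96907^(1/1352) ≈ 1.000501, so r/52 ≈ 0.000501282.
r ≈ 52·0.000501282 = 2.60667%.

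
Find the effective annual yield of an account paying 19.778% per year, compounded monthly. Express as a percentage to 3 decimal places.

One year is 12 periods at 0.0164817 each: (1 + 0.0164817)^12 ≈ 1.216731.
EAR = 1.216731 − 1 ≈ 21.67311%.

21.673%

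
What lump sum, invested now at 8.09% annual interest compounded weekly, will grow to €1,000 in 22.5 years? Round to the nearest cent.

Periodic rate = 8.09%/52 = 0.00155577; 1170 periods.
P = 1,000/(1 + 0.0809/52)^1170 ≈ 1,000/6.16467564 ≈ 162.2145.

€162.21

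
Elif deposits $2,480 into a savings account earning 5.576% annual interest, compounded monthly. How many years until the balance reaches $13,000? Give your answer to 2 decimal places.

(1 + 0.00464667)^(12t) = 13,000/2,480 = 5.2419.
12t·ln(1 + 0.00464667) = ln(5.2419); 12t = 1.6567/0.0046359 ≈ 357.3609.
t ≈ 29.7801 years.

29.78 years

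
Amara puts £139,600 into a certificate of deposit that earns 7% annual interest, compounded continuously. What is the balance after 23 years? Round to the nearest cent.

A = P·e^(rt) = 139,600·e^(0.07·23) = 139,600·e^1.61.
e^1.61 ≈ 5.00281122783, so A ≈ 698,392.4474.

£698,392.45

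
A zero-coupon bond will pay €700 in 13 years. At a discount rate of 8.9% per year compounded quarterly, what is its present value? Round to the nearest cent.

€222.91

Growth factor = (1 + 0.02225)^52 ≈ 3.14029321.
P = 700/3.14029321 ≈ 222.9091.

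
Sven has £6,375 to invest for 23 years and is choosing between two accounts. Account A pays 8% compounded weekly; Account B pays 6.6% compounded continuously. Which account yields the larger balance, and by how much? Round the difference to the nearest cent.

Account A, by £10,994.02

Account A growth factor: (1 + 0.08/52)^1196 ≈ 6.2876416587; balance ≈ 40,083.7156.
Account B growth factor: e^(0.066·23) = e^1.518 ≈ 4.5630898831; balance ≈ 29,089.6980.
Account A is larger by 10,994.0176.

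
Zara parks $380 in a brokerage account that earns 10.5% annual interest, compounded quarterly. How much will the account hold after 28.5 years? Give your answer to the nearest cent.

Periodic rate = 10.5%/4 = 0.02625; periods = 4·28.5 = 114.
A = 380·(1 + 0.02625)^114 ≈ 380·19.18056494 ≈ 7,288.6147.

$7,288.61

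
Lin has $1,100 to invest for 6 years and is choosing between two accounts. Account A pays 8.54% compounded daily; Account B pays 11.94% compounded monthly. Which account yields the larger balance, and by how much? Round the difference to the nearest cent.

Account B, by $407.69

Account A growth factor: (1 + 0.0854/365)^2190 ≈ 1.669192649; balance ≈ 1,836.1119.
Account B growth factor: (1 + 0.00995)^72 ≈ 2.039815529; balance ≈ 2,243.7971.
Account B is larger by 407.6852.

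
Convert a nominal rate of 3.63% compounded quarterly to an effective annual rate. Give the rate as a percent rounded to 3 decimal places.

3.680%

EAR = (1 + 3.63%/4)^4 − 1 = (1 + 0.009075)^4 − 1.
(1 + 0.009075)^4 ≈ 1.036797, so EAR ≈ 3.67971%.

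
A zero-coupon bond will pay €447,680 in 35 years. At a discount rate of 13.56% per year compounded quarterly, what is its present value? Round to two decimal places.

€4,207.00

Growth factor = (1 + 0.0339)^140 ≈ 106.413063377.
P = 447,680/106.413063377 ≈ 4,207.0023.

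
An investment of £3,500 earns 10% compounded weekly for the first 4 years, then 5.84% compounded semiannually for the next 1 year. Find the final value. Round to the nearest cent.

£5,528.64

After 4 years at 10%: 3,500 × 1.491251764 ≈ 5,219.3812.
Then 1 years at 5.84%: 5,219.3812 × 1.05925264 ≈ 5,528.6433.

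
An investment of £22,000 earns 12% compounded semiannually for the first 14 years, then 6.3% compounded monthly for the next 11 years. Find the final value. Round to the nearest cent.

Phase 1: 22,000·(1 + 0.06)^28 ≈ 112,457.1073.
Phase 2: 112,457.1073·(1 + 0.00525)^132 ≈ 224,473.8227.

£224,473.82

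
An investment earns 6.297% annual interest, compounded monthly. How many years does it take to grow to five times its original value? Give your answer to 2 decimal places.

(1 + 0.0052475)^(12t) = 5.
12t = ln 5 / ln(1 + 0.0052475) ≈ 1.6094/0.00523378 ≈ 307.5097.
t ≈ 25.6258.

25.63 years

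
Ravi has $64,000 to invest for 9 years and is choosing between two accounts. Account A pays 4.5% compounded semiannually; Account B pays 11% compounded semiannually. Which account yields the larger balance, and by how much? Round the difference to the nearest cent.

Account A growth factor: (1 + 0.0225)^18 ≈ 1.4925871564; balance ≈ 95,525.5780.
Account B growth factor: (1 + 0.055)^18 ≈ 2.6214662659; balance ≈ 167,773.8410.
Account B is larger by 72,248.2630.

Account B, by $72,248.26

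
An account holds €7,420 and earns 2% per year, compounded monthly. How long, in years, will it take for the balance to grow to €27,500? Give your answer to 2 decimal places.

We need (1 + 0.00166667)^(12t) = 3.7062, so 12t = ln 3.7062 / ln 1.001667 ≈ 786.6590.
t ≈ 786.6590/12 = 65.5549 years.

65.55 years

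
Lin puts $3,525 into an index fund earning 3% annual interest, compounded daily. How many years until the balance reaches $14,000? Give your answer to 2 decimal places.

We need (1 + 0.0000821918)^(365t) = 3.9716, so 365t = ln 3.9716 / ln 1.000082 ≈ 16780.6751.
t ≈ 16780.6751/365 = 45.9745 years.

45.97 years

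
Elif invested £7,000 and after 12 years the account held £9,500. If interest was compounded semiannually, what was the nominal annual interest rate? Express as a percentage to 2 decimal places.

2.56%

The 24-period growth factor is 9,500/7,000 = 1.35714.
r/2 = 1.35714^(1/24) − 1 ≈ 0.0128055, so r ≈ 2·0.0128055 = 2.56111%.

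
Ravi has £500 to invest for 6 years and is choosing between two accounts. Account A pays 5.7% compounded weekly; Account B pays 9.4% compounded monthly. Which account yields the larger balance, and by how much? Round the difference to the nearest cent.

Account B, by £173.17

A: (1 + 0.057/52)^312 ≈ 1.40749664, so 500 × 1.40749664 ≈ 703.7483.
B: (1 + 0.094/12)^72 ≈ 1.75383088, so 500 × 1.75383088 ≈ 876.9154.
Difference ≈ 173.1671 in favor of B.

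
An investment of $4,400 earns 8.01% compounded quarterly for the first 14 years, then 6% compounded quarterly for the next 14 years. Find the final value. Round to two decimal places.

Phase 1: 4,400·(1 + 0.020025)^56 ≈ 13,355.4455.
Phase 2: 13,355.4455·(1 + 0.015)^56 ≈ 30,743.7432.

$30,743.74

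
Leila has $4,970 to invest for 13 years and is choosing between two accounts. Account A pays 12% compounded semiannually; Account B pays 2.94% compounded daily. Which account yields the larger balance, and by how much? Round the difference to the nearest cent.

A: (1 + 0.06)^26 ≈ 4.5493829629, so 4,970 × 4.5493829629 ≈ 22,610.4333.
B: (1 + 0.0294/365)^4745 ≈ 1.4654826, so 4,970 × 1.4654826 ≈ 7,283.4485.
Difference ≈ 15,326.9848 in favor of A.

Account A, by $15,326.98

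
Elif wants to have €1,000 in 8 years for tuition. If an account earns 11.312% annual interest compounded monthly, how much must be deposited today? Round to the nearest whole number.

Growth factor = (1 + 0.11312/12)^96 ≈ 2.46137771.
P = 1,000/2.46137771 ≈ 406.2765.

€406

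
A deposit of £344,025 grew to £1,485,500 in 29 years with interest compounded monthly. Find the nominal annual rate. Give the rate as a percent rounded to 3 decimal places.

The 348-period growth factor is 1,485,500/344,025 = 4.318.
r/12 = 4.318^(1/348) − 1 ≈ 0.00421227, so r ≈ 12·0.00421227 = 5.05473%.

5.055%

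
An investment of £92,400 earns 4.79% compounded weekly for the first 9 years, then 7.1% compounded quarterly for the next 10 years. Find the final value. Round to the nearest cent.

After 9 years at 4.79%: 92,400 × 1.53864408936 ≈ 142,170.7139.
Then 10 years at 7.1%: 142,170.7139 × 2.02136360579 ≈ 287,378.7068.

£287,378.71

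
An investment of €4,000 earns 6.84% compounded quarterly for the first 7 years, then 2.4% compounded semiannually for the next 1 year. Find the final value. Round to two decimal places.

Phase 1: 4,000·(1 + 0.0171)^28 ≈ 6,430.4640.
Phase 2: 6,430.4640·(1 + 0.012)^2 ≈ 6,585.7211.

€6,585.72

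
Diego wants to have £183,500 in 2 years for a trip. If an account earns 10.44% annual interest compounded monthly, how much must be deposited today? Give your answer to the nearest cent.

Periodic rate = 10.44%/12 = 0.0087; 24 periods.
P = 183,500/(1 + 0.0087)^24 ≈ 183,500/1.23108630435 ≈ 149,055.3500.

£149,055.35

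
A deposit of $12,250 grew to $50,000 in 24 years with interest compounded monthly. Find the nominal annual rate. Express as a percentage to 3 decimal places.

(1 + r/12)^288 = 50,000/12,250 = 4.08163.
1 + r/12 = 4.08163^(1/288) ≈ 1.004896, so r/12 ≈ 0.00489561.
r ≈ 12·0.00489561 = 5.87474%.

5.875%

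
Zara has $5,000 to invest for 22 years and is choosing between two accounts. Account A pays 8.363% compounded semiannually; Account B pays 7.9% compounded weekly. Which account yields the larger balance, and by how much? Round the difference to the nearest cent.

Account A, by $1,929.59

A: (1 + 0.041815)^44 ≈ 6.064383648, so 5,000 × 6.064383648 ≈ 30,321.9182.
B: (1 + 0.079/52)^1144 ≈ 5.67846599, so 5,000 × 5.67846599 ≈ 28,392.3300.
Difference ≈ 1,929.5883 in favor of A.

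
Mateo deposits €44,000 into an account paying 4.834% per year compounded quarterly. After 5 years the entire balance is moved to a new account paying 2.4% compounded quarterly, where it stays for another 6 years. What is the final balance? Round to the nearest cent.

Phase 1: 44,000·(1 + 0.012085)^20 ≈ 55,949.0146.
Phase 2: 55,949.0146·(1 + 0.006)^24 ≈ 64,586.8315.

€64,586.83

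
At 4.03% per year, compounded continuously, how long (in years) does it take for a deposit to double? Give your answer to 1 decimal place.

e^(0.0403t) = 2, so 0.0403t = ln 2 ≈ 0.69315.
t ≈ 0.69315/0.0403 ≈ 17.1997.

17.2 years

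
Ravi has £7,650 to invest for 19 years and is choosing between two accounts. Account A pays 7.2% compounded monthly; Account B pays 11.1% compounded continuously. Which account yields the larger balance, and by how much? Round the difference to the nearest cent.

Account B, by £33,113.26

A: (1 + 0.006)^228 ≈ 3.9114664017, so 7,650 × 3.9114664017 ≈ 29,922.7180.
B: e^(0.111·19) = e^2.109 ≈ 8.2399971661, so 7,650 × 8.2399971661 ≈ 63,035.9783.
Difference ≈ 33,113.2603 in favor of B.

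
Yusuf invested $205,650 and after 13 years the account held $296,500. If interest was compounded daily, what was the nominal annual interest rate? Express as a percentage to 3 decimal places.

(1 + r/365)^4745 = 296,500/205,650 = 1.44177.
1 + r/365 = 1.44177^(1/4745) ≈ 1.000077, so r/365 ≈ 0.0000771097.
r ≈ 365·0.0000771097 = 2.81450%.

2.815%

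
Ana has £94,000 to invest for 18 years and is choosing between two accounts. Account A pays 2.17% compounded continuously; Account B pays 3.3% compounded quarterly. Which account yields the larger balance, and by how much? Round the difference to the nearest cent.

Account B, by £30,920.67

Account A growth factor: e^(0.0217·18) = e^0.3906 ≈ 1.47786724827; balance ≈ 138,919.5213.
Account B growth factor: (1 + 0.00825)^72 ≈ 1.80681051333; balance ≈ 169,840.1883.
Account B is larger by 30,920.6669.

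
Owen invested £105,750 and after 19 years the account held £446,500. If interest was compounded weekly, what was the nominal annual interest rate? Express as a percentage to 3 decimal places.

7.586%

The 988-period growth factor is 446,500/105,750 = 4.22222.
r/52 = 4.22222^(1/988) − 1 ≈ 0.00145892, so r ≈ 52·0.00145892 = 7.58638%.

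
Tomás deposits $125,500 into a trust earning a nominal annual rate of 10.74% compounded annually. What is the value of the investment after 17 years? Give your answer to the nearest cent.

Annual rate = 10.74% = 0.1074; years = 17.
A = 125,500·(1 + 0.1074)^17 ≈ 125,500·5.66469884207 ≈ 710,919.7047.

$710,919.70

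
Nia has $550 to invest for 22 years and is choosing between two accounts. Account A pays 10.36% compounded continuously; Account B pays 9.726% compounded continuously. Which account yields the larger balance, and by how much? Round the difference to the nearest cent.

Account A, by $699.49

A: e^(0.1036·22) = e^2.2792 ≈ 9.768862193, so 550 × 9.768862193 ≈ 5,372.8742.
B: e^(0.09726·22) = e^2.13972 ≈ 8.497058119, so 550 × 8.497058119 ≈ 4,673.3820.
Difference ≈ 699.4922 in favor of A.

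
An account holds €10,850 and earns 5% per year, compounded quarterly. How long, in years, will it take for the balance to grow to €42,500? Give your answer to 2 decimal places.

27.48 years

We need (1 + 0.0125)^(4t) = 3.9171, so 4t = ln 3.9171 / ln 1.0125 ≈ 109.9084.
t ≈ 109.9084/4 = 27.4771 years.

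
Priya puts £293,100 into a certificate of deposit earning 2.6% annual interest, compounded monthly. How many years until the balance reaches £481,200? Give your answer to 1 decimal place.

19.1 years

(1 + 0.00216667)^(12t) = 481,200/293,100 = 1.6418.
12t·ln(1 + 0.00216667) = ln(1.6418); 12t = 0.49577/0.00216432 ≈ 229.0643.
t ≈ 19.0887 years.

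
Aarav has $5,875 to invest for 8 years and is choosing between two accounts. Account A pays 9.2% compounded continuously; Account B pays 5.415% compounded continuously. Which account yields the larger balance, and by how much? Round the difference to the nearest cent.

Account A, by $3,204.13

Account A growth factor: e^(0.092·8) = e^0.736 ≈ 2.0875685176; balance ≈ 12,264.4650.
Account B growth factor: e^(0.05415·8) = e^0.4332 ≈ 1.542184627; balance ≈ 9,060.3347.
Account A is larger by 3,204.1304.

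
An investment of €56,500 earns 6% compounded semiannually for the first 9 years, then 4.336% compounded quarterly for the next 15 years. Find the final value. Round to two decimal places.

After 9 years at 6%: 56,500 × 1.70243306124 ≈ 96,187.4680.
Then 15 years at 4.336%: 96,187.4680 × 1.90961204167 ≈ 183,680.7471.

€183,680.75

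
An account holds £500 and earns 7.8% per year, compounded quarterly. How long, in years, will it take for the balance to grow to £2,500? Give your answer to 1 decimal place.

We need (1 + 0.0195)^(4t) = 5, so 4t = ln 5 / ln 1.0195 ≈ 83.3374.
t ≈ 83.3374/4 = 20.8344 years.

20.8 years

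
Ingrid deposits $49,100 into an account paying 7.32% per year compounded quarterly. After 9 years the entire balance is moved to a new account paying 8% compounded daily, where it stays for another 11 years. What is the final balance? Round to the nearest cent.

$227,376.48

After 9 years at 7.32%: 49,100 × 1.92099739369 ≈ 94,320.9720.
Then 11 years at 8%: 94,320.9720 × 2.41066724839 ≈ 227,376.4781.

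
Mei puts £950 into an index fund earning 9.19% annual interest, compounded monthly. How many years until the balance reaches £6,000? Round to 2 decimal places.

20.13 years

We need (1 + 0.00765833)^(12t) = 6.3158, so 12t = ln 6.3158 / ln 1.007658 ≈ 241.5801.
t ≈ 241.5801/12 = 20.1317 years.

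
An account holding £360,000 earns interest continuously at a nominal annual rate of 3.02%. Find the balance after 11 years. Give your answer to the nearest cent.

£501,851.39

A = P·e^(rt) = 360,000·e^(0.0302·11) = 360,000·e^0.3322.
e^0.3322 ≈ 1.39403162696, so A ≈ 501,851.3857.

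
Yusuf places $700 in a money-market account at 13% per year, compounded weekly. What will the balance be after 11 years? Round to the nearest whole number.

$2,920

Periodic rate = 13%/52 = 0.0025; periods = 52·11 = 572.
A = 700·(1 + 0.0025)^572 ≈ 700·4.171248843 ≈ 2,919.8742.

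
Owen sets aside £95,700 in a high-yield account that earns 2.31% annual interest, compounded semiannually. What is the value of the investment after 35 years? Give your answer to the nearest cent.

£213,809.38

Periodic rate = 2.31%/2 = 0.01155; periods = 2·35 = 70.
A = 95,700·(1 + 0.01155)^70 ≈ 95,700·2.23416276454 ≈ 213,809.3766.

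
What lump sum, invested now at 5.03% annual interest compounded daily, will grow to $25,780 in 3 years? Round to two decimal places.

$22,169.32

Periodic rate = 5.03%/365 = 0.000137808; 1095 periods.
P = 25,780/(1 + 0.0503/365)^1095 ≈ 25,780/1.1628682742 ≈ 22,169.3210.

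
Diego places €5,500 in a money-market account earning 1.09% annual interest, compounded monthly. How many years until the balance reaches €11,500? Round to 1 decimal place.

We need (1 + 0.000908333)^(12t) = 2.0909, so 12t = ln 2.0909 / ln 1.000908 ≈ 812.4043.
t ≈ 812.4043/12 = 67.7004 years.

67.7 years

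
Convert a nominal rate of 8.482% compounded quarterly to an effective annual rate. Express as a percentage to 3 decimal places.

One year is 4 periods at 0.021205 each: (1 + 0.021205)^4 ≈ 1.087556.
EAR = 1.087556 − 1 ≈ 8.75563%.

8.756%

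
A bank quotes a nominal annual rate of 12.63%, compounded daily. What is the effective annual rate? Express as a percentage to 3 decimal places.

13.460%

One year is 365 periods at 0.000346027 each: (1 + 0.000346027)^365 ≈ 1.134598.
EAR = 1.134598 − 1 ≈ 13.45977%.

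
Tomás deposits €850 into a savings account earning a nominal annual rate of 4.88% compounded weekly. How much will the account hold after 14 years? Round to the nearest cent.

€1,682.63

Growth factor = (1 + 0.0488/52)^728 ≈ 1.979569946.
A ≈ 850 × 1.979569946 ≈ 1,682.6345.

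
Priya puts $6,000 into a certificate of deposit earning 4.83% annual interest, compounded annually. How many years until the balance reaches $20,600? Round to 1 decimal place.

(1 + 0.0483)^t = 20,600/6,000 = 3.4333.
t·ln(1 + 0.0483) = ln(3.4333); t = 1.2335/0.0471698 ≈ 26.1509.

26.2 years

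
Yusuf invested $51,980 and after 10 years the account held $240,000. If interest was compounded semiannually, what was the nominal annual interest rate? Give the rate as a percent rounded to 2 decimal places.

15.90%

(1 + r/2)^20 = 240,000/51,980 = 4.61716.
1 + r/2 = 4.61716^(1/20) ≈ 1.07949, so r/2 ≈ 0.0794903.
r ≈ 2·0.0794903 = 15.89806%.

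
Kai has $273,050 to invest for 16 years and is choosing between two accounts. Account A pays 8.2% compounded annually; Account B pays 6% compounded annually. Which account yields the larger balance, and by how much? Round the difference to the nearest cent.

Account A growth factor: (1 + 0.082)^16 ≈ 3.5288741655; balance ≈ 963,559.0909.
Account B growth factor: (1 + 0.06)^16 ≈ 2.54035168469; balance ≈ 693,643.0275.
Account A is larger by 269,916.0634.

Account A, by $269,916.06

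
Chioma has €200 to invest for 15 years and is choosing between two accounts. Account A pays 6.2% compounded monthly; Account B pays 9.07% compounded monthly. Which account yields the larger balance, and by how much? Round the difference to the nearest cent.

A: (1 + 0.062/12)^180 ≈ 2.52844817, so 200 × 2.52844817 ≈ 505.6896.
B: (1 + 0.0907/12)^180 ≈ 3.87825072, so 200 × 3.87825072 ≈ 775.6501.
Difference ≈ 269.9605 in favor of B.

Account B, by €269.96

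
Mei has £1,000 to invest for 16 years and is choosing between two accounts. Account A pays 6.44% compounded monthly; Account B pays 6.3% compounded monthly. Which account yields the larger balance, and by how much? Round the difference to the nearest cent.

Account A, by £61.58

Account A growth factor: (1 + 0.0644/12)^192 ≈ 2.794476935; balance ≈ 2,794.4769.
Account B growth factor: (1 + 0.00525)^192 ≈ 2.732899749; balance ≈ 2,732.8997.
Account A is larger by 61.5772.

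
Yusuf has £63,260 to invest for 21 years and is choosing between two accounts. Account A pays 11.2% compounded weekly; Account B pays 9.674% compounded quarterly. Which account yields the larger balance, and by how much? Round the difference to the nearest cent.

Account A, by £192,080.22

A: (1 + 0.112/52)^1092 ≈ 10.4800212659, so 63,260 × 10.4800212659 ≈ 662,966.1453.
B: (1 + 0.024185)^84 ≈ 7.44365987377, so 63,260 × 7.44365987377 ≈ 470,885.9236.
Difference ≈ 192,080.2217 in favor of A.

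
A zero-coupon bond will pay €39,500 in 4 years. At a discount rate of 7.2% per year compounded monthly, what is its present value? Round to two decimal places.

€29,641.08

Periodic rate = 7.2%/12 = 0.006; 48 periods.
P = 39,500/(1 + 0.006)^48 ≈ 39,500/1.3326100204 ≈ 29,641.0798.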